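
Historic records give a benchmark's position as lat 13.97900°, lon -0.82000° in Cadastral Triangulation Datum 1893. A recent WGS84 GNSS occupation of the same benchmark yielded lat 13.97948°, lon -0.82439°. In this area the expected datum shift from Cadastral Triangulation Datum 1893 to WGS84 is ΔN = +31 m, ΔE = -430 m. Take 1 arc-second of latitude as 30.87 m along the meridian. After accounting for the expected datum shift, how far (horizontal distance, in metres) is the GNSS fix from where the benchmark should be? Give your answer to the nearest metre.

49 m

Observed coordinate differences: Δφ = +0.00048°, Δλ = -0.00439°.
Converting to metres (1° lat = 111132 m, cos φ = 0.970384): observed ΔN = 53.3 m, observed ΔE = -473.4 m.
Subtracting the expected shift leaves a residual of 53.3 − (31) = 22.3 m north and -473.4 − (-430) = -43.4 m east.
Residual distance = √(22.3² + (-43.4)²) = 48.8 m.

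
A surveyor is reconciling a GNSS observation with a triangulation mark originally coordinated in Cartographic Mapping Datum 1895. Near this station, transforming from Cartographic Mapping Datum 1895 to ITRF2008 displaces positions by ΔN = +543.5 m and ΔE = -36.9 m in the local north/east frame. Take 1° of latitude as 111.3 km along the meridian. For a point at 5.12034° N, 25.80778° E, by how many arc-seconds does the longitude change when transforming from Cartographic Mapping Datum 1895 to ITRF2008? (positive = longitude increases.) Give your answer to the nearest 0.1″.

At latitude 5.12034°, cos φ = 0.996009.
1° of longitude at this latitude = 111.3 × cos φ = 110.86 km, so Δλ = -36.9 / 110855.9 = -0.0003329° = -1.198″.

Δλ = -1.2″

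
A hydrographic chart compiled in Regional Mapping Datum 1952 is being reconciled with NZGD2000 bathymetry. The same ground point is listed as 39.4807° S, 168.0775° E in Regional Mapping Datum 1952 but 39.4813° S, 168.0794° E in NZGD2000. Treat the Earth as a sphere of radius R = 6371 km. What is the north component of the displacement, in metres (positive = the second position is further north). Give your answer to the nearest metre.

Δφ = -39.4813° − -39.4807° = -0.0006°; Δλ = 168.0794° − 168.0775° = +0.0019°.
1° along a meridian = πR/180 = 111195 m.
ΔN = Δφ × 111195 = -66.7 m; ΔE = Δλ × 111195 × cos(-39.4807°) = +0.0019 × 111195 × 0.771839 = 163.1 m.

ΔN = -67 m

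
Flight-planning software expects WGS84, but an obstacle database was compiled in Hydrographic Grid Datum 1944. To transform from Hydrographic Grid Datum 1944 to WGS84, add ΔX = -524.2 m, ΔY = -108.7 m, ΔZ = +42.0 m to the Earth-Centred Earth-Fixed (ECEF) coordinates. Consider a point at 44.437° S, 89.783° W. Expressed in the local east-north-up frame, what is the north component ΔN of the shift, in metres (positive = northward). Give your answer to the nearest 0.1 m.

ΔN = 104.7 m

The local north axis is (−sin φ cos λ, −sin φ sin λ, cos φ), giving ΔN = -1.390 + 76.103 + 29.989 = 104.70 m.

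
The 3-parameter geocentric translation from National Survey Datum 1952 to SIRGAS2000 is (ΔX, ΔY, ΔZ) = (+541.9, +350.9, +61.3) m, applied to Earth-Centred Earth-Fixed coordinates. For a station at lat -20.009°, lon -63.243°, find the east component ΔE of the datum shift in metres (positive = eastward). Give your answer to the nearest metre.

ΔE = 642 m

The local east axis at (φ, λ) is (−sin λ, cos λ, 0), so ΔE = −sin(-63.243°)·541.9 + cos(-63.243°)·350.9 = 641.85 m.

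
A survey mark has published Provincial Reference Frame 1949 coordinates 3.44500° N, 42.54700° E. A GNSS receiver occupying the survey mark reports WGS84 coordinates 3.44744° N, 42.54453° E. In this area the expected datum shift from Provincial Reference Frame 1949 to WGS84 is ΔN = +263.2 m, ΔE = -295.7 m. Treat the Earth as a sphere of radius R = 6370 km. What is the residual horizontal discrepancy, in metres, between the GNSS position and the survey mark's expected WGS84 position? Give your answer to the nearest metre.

Observed coordinate differences: Δφ = +0.00244°, Δλ = -0.00247°.
Converting to metres (1° lat = 111177 m, cos φ = 0.998193): observed ΔN = 271.3 m, observed ΔE = -274.1 m.
Subtracting the expected shift leaves a residual of 271.3 − (263.2) = 8.1 m north and -274.1 − (-295.7) = 21.6 m east.
Residual distance = √(8.1² + 21.6²) = 23.0 m.

23 m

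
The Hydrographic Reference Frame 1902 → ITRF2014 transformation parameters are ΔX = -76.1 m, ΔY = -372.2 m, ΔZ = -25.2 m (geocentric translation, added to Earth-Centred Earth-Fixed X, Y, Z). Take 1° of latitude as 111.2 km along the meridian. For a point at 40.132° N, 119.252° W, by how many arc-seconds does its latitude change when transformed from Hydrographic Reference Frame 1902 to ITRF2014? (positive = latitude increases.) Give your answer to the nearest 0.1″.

sin φ = 0.644551, cos φ = 0.764562, sin λ = -0.872479, cos λ = -0.488652.
North component: ΔN = −sin φ cos λ·ΔX − sin φ sin λ·ΔY + cos φ·ΔZ = −(0.644551)(-0.488652)(-76.1) − (0.644551)(-0.872479)(-372.2) + (0.764562)(-25.2) = -252.54 m.
1° of latitude spans 111200 m, so Δφ = -252.54 / 111200 × 3600 = -8.176″.

Δφ = -8.2″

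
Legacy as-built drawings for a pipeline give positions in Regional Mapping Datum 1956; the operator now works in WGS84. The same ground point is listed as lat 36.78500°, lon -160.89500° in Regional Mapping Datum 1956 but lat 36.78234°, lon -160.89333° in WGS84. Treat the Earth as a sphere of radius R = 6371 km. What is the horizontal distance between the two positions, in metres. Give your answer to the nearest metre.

Δφ = 36.78234° − 36.78500° = -0.00266°; Δλ = -160.89333° − -160.89500° = +0.00167°.
1° along a meridian = πR/180 = 111195 m.
ΔN = Δφ × 111195 = -295.8 m; ΔE = Δλ × 111195 × cos(36.78500°) = +0.00167 × 111195 × 0.800888 = 148.7 m.
Distance = √(ΔE² + ΔN²) = √(148.7² + (-295.8)²) = 331.1 m.

331 m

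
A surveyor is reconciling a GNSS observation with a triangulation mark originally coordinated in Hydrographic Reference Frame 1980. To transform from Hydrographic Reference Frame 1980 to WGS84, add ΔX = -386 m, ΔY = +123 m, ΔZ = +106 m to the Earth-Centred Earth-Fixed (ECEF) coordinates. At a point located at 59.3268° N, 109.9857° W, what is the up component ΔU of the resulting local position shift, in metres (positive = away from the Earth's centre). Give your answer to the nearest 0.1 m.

ΔU = 99.5 m

At φ = 59.3268°, λ = -109.9857°: sin φ = 0.860091, cos φ = 0.510141, sin λ = -0.939778, cos λ = -0.341786.
ΔU = cos φ cos λ·ΔX + cos φ sin λ·ΔY + sin φ·ΔZ = (0.510141)(-0.341786)(-386) + (0.510141)(-0.939778)(123) + (0.860091)(106) = 99.50 m.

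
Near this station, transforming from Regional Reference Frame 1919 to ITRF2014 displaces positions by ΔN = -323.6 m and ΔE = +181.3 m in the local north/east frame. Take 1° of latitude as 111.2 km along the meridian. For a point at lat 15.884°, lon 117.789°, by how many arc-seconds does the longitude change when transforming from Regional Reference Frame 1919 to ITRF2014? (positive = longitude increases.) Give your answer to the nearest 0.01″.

At latitude 15.884°, cos φ = 0.961818.
1° of longitude at this latitude = 111.2 × cos φ = 106.95 km, so Δλ = 181.3 / 106954.1 = 0.0016951° = 6.102″.

Δλ = 6.10″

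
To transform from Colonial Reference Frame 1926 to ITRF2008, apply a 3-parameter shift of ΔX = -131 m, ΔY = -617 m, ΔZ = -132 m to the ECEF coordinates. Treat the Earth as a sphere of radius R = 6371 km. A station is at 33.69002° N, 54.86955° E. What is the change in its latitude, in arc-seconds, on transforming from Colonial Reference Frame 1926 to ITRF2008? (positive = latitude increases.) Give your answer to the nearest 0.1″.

sin φ = 0.554700, cos φ = 0.832051, sin λ = 0.817844, cos λ = 0.575440.
North component: ΔN = −sin φ cos λ·ΔX − sin φ sin λ·ΔY + cos φ·ΔZ = −(0.554700)(0.575440)(-131) − (0.554700)(0.817844)(-617) + (0.832051)(-132) = 211.89 m.
1° of latitude spans πR/180 = 111195 m, so Δφ = 211.89 / 111195 × 3600 = 6.860″.

Δφ = 6.9″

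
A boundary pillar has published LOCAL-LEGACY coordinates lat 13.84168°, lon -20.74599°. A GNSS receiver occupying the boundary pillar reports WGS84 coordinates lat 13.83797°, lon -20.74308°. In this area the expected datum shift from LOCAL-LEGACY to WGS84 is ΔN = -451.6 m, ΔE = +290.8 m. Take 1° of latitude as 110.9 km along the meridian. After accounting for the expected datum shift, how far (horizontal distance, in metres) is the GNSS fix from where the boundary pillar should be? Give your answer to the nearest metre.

46 m

Observed coordinate differences: Δφ = -0.00371°, Δλ = +0.00291°.
Converting to metres (1° lat = 110900 m, cos φ = 0.970961): observed ΔN = -411.4 m, observed ΔE = 313.3 m.
Subtracting the expected shift leaves a residual of -411.4 − (-451.6) = 40.2 m north and 313.3 − (290.8) = 22.5 m east.
Residual distance = √(40.2² + 22.5²) = 46.1 m.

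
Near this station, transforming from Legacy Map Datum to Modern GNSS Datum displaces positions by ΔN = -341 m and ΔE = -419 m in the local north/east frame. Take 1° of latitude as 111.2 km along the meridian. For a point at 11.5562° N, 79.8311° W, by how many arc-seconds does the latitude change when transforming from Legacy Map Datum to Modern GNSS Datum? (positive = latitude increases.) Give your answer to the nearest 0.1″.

Δφ = -11.0″

1° of latitude = 111.2 km, so Δφ = -341.0 / 111200 = -0.0030665° = -11.040″.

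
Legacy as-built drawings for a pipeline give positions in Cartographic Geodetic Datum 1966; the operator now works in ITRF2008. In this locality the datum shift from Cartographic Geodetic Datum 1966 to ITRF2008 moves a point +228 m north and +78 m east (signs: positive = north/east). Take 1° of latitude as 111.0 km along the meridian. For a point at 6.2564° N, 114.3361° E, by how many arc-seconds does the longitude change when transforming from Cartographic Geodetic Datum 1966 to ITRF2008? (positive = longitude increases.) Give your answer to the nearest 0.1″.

At latitude 6.2564°, cos φ = 0.994044.
1° of longitude at this latitude = 111.0 × cos φ = 110.34 km, so Δλ = 78.0 / 110338.9 = 0.0007069° = 2.545″.

Δλ = 2.5″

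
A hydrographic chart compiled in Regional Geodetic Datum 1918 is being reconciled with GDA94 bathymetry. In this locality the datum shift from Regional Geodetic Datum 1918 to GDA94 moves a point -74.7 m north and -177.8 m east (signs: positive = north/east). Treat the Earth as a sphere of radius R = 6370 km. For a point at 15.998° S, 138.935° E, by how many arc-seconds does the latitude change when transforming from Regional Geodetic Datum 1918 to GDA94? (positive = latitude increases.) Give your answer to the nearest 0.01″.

Δφ = -2.42″

On a sphere of radius R, 1 rad of latitude = R, so Δφ = ΔN / R = -74.7 / 6370000 = -1.1727e-05 rad = -2.419″.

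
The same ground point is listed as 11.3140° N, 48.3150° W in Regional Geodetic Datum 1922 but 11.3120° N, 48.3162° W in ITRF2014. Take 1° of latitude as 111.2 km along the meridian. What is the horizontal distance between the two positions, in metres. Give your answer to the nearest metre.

Δφ = 11.3120° − 11.3140° = -0.0020°; Δλ = -48.3162° − -48.3150° = -0.0012°.
ΔN = Δφ × 111200 = -222.4 m; ΔE = Δλ × 111200 × cos(11.3140°) = -0.0012 × 111200 × 0.980567 = -130.8 m.
Distance = √(ΔE² + ΔN²) = √((-130.8)² + (-222.4)²) = 258.0 m.

258 m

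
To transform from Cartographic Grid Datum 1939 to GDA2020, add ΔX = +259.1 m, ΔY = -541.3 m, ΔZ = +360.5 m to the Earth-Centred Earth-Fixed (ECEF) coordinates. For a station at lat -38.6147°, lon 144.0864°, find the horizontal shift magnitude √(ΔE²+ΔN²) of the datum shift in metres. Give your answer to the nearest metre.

290 m

The local east axis at (φ, λ) is (−sin λ, cos λ, 0), so ΔE = −sin(144.0864°)·259.1 + cos(144.0864°)·(-541.3) = 286.42 m.
The local north axis is (−sin φ cos λ, −sin φ sin λ, cos φ), giving ΔN = -130.961 − 198.150 + 281.680 = -47.43 m.
Horizontal magnitude = √(ΔE² + ΔN²) = √(286.42² + (-47.43)²) = 290.32 m.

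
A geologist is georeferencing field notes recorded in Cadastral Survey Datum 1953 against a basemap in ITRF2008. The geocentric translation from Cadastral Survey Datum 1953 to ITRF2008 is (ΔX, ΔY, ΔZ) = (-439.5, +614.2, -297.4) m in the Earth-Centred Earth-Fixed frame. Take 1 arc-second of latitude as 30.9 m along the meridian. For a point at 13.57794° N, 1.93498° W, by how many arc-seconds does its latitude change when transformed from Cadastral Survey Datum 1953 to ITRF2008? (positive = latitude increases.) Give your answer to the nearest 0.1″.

Δφ = -5.9″

sin φ = 0.234768, cos φ = 0.972051, sin λ = -0.033765, cos λ = 0.999430.
North component: ΔN = −sin φ cos λ·ΔX − sin φ sin λ·ΔY + cos φ·ΔZ = −(0.234768)(0.999430)(-439.5) − (0.234768)(-0.033765)(614.2) + (0.972051)(-297.4) = -181.10 m.
1° of latitude spans 3600 × 30.90 = 111240 m, so Δφ = -181.10 / 111240 × 3600 = -5.861″.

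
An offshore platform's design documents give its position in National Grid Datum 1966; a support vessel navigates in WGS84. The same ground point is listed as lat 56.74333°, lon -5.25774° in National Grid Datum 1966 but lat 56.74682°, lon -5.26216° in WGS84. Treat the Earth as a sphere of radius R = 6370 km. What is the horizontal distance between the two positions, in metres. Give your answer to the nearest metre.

472 m

Δφ = 56.74682° − 56.74333° = +0.00349°; Δλ = -5.26216° − -5.25774° = -0.00442°.
1° along a meridian = πR/180 = 111177 m.
ΔN = Δφ × 111177 = 388.0 m; ΔE = Δλ × 111177 × cos(56.74333°) = -0.00442 × 111177 × 0.548391 = -269.5 m.
Distance = √(ΔE² + ΔN²) = √((-269.5)² + 388.0²) = 472.4 m.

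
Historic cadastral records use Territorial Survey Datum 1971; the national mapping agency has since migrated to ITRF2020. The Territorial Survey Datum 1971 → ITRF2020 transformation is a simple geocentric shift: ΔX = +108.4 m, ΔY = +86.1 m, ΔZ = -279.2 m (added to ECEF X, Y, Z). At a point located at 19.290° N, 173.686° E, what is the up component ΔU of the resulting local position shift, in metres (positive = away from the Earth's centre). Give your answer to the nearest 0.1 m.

ΔU = -185.0 m

The local up (radial) axis is (cos φ cos λ, cos φ sin λ, sin φ), giving ΔU = -101.694 + 8.937 − 92.234 = -184.99 m.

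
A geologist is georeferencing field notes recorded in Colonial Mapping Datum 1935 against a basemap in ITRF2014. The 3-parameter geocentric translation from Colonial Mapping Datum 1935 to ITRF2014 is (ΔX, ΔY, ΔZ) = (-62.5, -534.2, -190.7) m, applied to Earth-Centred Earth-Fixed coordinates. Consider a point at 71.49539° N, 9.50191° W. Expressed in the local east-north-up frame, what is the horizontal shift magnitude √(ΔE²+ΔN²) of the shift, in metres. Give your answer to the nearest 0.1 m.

At φ = 71.49539°, λ = -9.50191°: sin φ = 0.948298, cos φ = 0.317381, sin λ = -0.165080, cos λ = 0.986280.
ΔE = −sin λ·ΔX + cos λ·ΔY = −(-0.165080)·(-62.5) + (0.986280)·(-534.2) = -537.19 m.
ΔN = −sin φ cos λ·ΔX − sin φ sin λ·ΔY + cos φ·ΔZ = −(0.948298)(0.986280)(-62.5) − (0.948298)(-0.165080)(-534.2) + (0.317381)(-190.7) = -85.70 m.
Horizontal magnitude = √(ΔE² + ΔN²) = √((-537.19)² + (-85.70)²) = 543.98 m.

544.0 m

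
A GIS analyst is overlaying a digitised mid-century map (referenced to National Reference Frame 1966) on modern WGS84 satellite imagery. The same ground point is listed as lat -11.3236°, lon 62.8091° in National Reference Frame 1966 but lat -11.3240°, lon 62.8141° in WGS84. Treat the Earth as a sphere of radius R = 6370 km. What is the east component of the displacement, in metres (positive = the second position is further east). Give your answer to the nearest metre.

ΔE = 545 m

Δφ = -11.3240° − -11.3236° = -0.0004°; Δλ = 62.8141° − 62.8091° = +0.0050°.
1° along a meridian = πR/180 = 111177 m.
ΔN = Δφ × 111177 = -44.5 m; ΔE = Δλ × 111177 × cos(-11.3236°) = +0.0050 × 111177 × 0.980534 = 545.1 m.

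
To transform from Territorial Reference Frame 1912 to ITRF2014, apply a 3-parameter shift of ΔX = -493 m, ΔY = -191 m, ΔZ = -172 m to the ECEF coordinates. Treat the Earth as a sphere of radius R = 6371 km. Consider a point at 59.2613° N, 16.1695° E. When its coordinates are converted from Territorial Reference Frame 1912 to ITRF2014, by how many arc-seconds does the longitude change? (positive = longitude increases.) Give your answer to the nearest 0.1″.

sin φ = 0.859507, cos φ = 0.511124, sin λ = 0.278480, cos λ = 0.960442.
East component: ΔE = −sin λ·ΔX + cos λ·ΔY = −(0.278480)(-493) + (0.960442)(-191) = -46.15 m.
1° of latitude spans πR/180 = 111195 m; at latitude φ, 1° of longitude spans that × cos φ = 56834.3 m, so Δλ = -46.15 / 56834.3 × 3600 = -2.923″.

Δλ = -2.9″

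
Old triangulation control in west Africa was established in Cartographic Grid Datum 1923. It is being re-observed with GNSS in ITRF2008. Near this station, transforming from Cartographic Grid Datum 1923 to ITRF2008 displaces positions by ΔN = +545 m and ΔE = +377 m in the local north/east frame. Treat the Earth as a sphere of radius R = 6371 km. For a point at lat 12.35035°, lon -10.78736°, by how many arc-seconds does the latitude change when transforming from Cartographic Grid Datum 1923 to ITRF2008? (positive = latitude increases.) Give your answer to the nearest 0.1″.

Δφ = 17.6″

On a sphere of radius R, 1 rad of latitude = R, so Δφ = ΔN / R = 545.0 / 6371000 = 8.5544e-05 rad = 17.645″.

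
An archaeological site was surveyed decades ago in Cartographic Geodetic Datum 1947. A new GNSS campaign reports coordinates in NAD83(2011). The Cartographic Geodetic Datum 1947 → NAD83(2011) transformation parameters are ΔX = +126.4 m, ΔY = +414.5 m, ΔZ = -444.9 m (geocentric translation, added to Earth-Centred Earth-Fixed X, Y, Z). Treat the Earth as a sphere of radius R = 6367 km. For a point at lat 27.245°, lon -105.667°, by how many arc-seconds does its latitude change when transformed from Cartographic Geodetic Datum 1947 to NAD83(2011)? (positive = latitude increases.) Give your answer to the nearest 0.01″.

Δφ = -6.39″

sin φ = 0.457796, cos φ = 0.889057, sin λ = -0.962847, cos λ = -0.270046.
North component: ΔN = −sin φ cos λ·ΔX − sin φ sin λ·ΔY + cos φ·ΔZ = −(0.457796)(-0.270046)(126.4) − (0.457796)(-0.962847)(414.5) + (0.889057)(-444.9) = -197.21 m.
1° of latitude spans πR/180 = 111125 m, so Δφ = -197.21 / 111125 × 3600 = -6.389″.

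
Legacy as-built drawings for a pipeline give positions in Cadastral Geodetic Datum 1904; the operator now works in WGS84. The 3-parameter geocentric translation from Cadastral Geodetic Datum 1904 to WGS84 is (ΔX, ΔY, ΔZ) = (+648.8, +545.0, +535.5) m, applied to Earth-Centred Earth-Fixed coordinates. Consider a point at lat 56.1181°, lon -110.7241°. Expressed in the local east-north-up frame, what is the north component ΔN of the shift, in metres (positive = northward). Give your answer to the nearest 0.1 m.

At φ = 56.1181°, λ = -110.7241°: sin φ = 0.830188, cos φ = 0.557483, sin λ = -0.935295, cos λ = -0.353868.
ΔN = −sin φ cos λ·ΔX − sin φ sin λ·ΔY + cos φ·ΔZ = −(0.830188)(-0.353868)(648.8) − (0.830188)(-0.935295)(545.0) + (0.557483)(535.5) = 912.31 m.

ΔN = 912.3 m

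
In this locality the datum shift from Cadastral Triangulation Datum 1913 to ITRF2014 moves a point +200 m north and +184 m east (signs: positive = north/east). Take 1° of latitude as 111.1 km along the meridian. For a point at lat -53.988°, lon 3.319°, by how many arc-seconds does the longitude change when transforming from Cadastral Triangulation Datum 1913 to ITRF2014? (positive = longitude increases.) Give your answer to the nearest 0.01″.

Δλ = 10.14″

At latitude -53.988°, cos φ = 0.587955.
1° of longitude at this latitude = 111.1 × cos φ = 65.32 km, so Δλ = 184.0 / 65321.8 = 0.0028168° = 10.141″.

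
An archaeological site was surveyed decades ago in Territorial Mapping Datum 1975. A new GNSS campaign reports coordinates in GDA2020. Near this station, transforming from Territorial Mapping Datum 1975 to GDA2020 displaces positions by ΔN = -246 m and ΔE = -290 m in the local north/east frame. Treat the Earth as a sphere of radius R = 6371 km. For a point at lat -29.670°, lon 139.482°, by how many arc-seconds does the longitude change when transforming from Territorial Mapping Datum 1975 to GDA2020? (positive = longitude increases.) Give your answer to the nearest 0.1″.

Δλ = -10.8″

At latitude -29.670°, cos φ = 0.868891.
One radian of longitude at latitude φ spans R cos φ, so Δλ = ΔE / (R cos φ) = -290.0 / (6371000 × 0.868891) = -5.2387e-05 rad = -10.806″.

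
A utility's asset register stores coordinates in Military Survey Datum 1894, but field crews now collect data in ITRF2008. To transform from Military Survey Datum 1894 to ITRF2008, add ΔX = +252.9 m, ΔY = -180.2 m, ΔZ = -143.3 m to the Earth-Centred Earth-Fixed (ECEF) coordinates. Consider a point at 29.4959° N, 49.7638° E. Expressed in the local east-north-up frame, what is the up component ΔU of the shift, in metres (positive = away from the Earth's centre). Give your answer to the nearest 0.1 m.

ΔU = -48.1 m

At φ = 29.4959°, λ = 49.7638°: sin φ = 0.492361, cos φ = 0.870391, sin λ = 0.763388, cos λ = 0.645940.
ΔU = cos φ cos λ·ΔX + cos φ sin λ·ΔY + sin φ·ΔZ = (0.870391)(0.645940)(252.9) + (0.870391)(0.763388)(-180.2) + (0.492361)(-143.3) = -48.10 m.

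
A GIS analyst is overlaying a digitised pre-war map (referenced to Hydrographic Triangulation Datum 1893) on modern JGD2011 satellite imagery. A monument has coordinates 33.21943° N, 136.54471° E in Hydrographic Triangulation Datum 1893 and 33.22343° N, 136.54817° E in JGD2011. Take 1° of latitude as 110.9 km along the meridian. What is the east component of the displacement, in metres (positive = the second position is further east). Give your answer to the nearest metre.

Δφ = 33.22343° − 33.21943° = +0.00400°; Δλ = 136.54817° − 136.54471° = +0.00346°.
ΔN = Δφ × 110900 = 443.6 m; ΔE = Δλ × 110900 × cos(33.21943°) = +0.00346 × 110900 × 0.836579 = 321.0 m.

ΔE = 321 m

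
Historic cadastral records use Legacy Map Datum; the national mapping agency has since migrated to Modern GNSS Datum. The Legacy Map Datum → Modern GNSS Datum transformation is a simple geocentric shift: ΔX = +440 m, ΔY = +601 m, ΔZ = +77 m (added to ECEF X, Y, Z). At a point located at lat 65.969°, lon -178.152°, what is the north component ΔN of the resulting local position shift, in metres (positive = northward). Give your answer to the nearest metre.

ΔN = 451 m

The local north axis is (−sin φ cos λ, −sin φ sin λ, cos φ), giving ΔN = 401.654 + 17.701 + 31.357 = 450.71 m.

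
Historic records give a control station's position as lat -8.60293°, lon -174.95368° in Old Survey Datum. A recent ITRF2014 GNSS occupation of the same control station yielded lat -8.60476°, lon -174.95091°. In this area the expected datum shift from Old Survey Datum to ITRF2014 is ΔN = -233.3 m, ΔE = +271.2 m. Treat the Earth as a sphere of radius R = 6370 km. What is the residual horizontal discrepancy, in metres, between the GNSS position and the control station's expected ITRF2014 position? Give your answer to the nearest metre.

45 m

Observed coordinate differences: Δφ = -0.00183°, Δλ = +0.00277°.
Converting to metres (1° lat = 111177 m, cos φ = 0.988749): observed ΔN = -203.5 m, observed ΔE = 304.5 m.
Subtracting the expected shift leaves a residual of -203.5 − (-233.3) = 29.8 m north and 304.5 − (271.2) = 33.3 m east.
Residual distance = √(29.8² + 33.3²) = 44.7 m.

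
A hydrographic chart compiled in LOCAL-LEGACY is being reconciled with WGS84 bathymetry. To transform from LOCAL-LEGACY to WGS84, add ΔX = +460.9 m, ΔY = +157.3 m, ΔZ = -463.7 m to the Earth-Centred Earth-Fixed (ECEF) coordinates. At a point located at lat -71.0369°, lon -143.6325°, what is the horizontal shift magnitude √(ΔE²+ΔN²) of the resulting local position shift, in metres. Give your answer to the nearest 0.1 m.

The local east axis at (φ, λ) is (−sin λ, cos λ, 0), so ΔE = −sin(-143.6325°)·460.9 + cos(-143.6325°)·157.3 = 146.63 m.
The local north axis is (−sin φ cos λ, −sin φ sin λ, cos φ), giving ΔN = -350.989 − 88.211 − 150.684 = -589.88 m.
Horizontal magnitude = √(ΔE² + ΔN²) = √(146.63² + (-589.88)²) = 607.84 m.

607.8 m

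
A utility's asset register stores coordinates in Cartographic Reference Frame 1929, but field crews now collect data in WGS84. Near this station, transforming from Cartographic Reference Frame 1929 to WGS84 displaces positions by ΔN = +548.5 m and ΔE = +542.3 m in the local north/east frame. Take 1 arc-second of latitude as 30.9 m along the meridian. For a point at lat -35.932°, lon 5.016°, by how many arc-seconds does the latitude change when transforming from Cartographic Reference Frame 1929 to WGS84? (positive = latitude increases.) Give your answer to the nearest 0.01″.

Δφ = 17.75″

1″ of latitude = 30.90 m, so Δφ = 548.5 / 30.90 = 17.751″.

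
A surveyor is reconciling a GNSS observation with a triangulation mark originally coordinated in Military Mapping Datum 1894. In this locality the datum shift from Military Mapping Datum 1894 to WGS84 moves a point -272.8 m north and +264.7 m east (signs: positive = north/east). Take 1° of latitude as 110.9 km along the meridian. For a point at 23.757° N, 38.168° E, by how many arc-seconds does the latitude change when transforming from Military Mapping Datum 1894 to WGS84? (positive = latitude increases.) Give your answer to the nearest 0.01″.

1° of latitude = 110.9 km, so Δφ = -272.8 / 110900 = -0.0024599° = -8.856″.

Δφ = -8.86″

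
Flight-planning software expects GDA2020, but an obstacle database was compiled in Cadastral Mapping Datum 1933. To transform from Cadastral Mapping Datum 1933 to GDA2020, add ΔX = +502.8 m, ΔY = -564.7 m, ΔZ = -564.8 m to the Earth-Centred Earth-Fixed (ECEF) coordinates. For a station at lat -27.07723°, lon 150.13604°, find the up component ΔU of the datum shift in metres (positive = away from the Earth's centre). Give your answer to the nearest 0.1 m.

At φ = -27.07723°, λ = 150.13604°: sin φ = -0.455191, cos φ = 0.890394, sin λ = 0.497942, cos λ = -0.867210.
ΔU = cos φ cos λ·ΔX + cos φ sin λ·ΔY + sin φ·ΔZ = (0.890394)(-0.867210)(502.8) + (0.890394)(0.497942)(-564.7) + (-0.455191)(-564.8) = -381.52 m.

ΔU = -381.5 m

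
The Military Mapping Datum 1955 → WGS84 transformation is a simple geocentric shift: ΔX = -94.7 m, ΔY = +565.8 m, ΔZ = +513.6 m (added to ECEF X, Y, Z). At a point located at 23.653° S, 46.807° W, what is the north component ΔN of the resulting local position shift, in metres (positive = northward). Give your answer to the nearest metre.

At φ = -23.653°, λ = -46.807°: sin φ = -0.401197, cos φ = 0.915992, sin λ = -0.729052, cos λ = 0.684458.
ΔN = −sin φ cos λ·ΔX − sin φ sin λ·ΔY + cos φ·ΔZ = −(-0.401197)(0.684458)(-94.7) − (-0.401197)(-0.729052)(565.8) + (0.915992)(513.6) = 278.96 m.

ΔN = 279 m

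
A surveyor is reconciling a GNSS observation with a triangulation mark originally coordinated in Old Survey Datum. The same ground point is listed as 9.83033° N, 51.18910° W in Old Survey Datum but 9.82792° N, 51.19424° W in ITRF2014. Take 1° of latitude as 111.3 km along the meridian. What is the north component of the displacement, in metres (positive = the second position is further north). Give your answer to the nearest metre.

ΔN = -268 m

Δφ = 9.82792° − 9.83033° = -0.00241°; Δλ = -51.19424° − -51.18910° = -0.00514°.
ΔN = Δφ × 111300 = -268.2 m; ΔE = Δλ × 111300 × cos(9.83033°) = -0.00514 × 111300 × 0.985318 = -563.7 m.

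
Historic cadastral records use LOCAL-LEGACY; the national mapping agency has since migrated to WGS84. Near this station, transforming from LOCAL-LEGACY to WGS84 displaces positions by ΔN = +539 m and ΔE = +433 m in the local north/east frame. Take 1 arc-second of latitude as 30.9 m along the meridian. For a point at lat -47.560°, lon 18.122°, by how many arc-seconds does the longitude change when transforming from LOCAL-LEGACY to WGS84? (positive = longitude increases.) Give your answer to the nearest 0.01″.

Δλ = 20.77″

At latitude -47.560°, cos φ = 0.674818.
1″ of longitude at this latitude = 30.90 × cos φ = 20.8519 m, so Δλ = 433.0 / 20.8519 = 20.766″.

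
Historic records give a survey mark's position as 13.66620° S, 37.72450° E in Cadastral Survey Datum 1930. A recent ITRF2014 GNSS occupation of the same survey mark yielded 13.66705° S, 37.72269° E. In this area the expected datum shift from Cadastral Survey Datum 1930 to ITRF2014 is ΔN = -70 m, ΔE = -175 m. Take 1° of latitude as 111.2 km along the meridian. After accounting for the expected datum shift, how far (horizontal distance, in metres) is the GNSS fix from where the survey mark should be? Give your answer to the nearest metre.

Observed coordinate differences: Δφ = -0.00085°, Δλ = -0.00181°.
Converting to metres (1° lat = 111200 m, cos φ = 0.971689): observed ΔN = -94.5 m, observed ΔE = -195.6 m.
Subtracting the expected shift leaves a residual of -94.5 − (-70) = -24.5 m north and -195.6 − (-175) = -20.6 m east.
Residual distance = √((-24.5)² + (-20.6)²) = 32.0 m.

32 m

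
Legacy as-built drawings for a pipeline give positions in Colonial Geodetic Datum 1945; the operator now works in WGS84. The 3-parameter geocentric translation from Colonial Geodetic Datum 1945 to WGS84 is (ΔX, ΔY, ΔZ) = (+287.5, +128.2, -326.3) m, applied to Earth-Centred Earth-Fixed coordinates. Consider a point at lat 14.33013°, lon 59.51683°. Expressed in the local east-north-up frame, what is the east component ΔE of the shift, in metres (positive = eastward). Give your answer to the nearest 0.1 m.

The local east axis at (φ, λ) is (−sin λ, cos λ, 0), so ΔE = −sin(59.51683°)·287.5 + cos(59.51683°)·128.2 = -182.73 m.

ΔE = -182.7 m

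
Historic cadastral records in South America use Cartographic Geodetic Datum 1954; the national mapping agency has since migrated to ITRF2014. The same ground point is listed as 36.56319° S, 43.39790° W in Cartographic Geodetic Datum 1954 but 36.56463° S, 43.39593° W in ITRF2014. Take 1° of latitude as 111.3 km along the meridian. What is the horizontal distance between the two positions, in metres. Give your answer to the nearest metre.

238 m

Δφ = -36.56463° − -36.56319° = -0.00144°; Δλ = -43.39593° − -43.39790° = +0.00197°.
ΔN = Δφ × 111300 = -160.3 m; ΔE = Δλ × 111300 × cos(-36.56319°) = +0.00197 × 111300 × 0.803200 = 176.1 m.
Distance = √(ΔE² + ΔN²) = √(176.1² + (-160.3)²) = 238.1 m.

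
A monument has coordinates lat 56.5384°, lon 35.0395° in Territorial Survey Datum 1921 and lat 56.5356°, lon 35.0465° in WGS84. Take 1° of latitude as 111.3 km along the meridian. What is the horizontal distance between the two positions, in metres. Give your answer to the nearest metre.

531 m

Δφ = 56.5356° − 56.5384° = -0.0028°; Δλ = 35.0465° − 35.0395° = +0.0070°.
ΔN = Δφ × 111300 = -311.6 m; ΔE = Δλ × 111300 × cos(56.5384°) = +0.0070 × 111300 × 0.551378 = 429.6 m.
Distance = √(ΔE² + ΔN²) = √(429.6² + (-311.6)²) = 530.7 m.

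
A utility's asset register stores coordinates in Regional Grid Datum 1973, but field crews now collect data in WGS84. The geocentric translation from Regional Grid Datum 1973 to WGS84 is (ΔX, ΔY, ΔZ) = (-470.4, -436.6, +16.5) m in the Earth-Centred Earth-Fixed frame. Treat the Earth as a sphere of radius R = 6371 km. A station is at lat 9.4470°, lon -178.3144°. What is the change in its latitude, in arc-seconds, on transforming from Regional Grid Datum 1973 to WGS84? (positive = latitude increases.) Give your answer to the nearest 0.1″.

Δφ = -2.0″

sin φ = 0.164135, cos φ = 0.986438, sin λ = -0.029415, cos λ = -0.999567.
North component: ΔN = −sin φ cos λ·ΔX − sin φ sin λ·ΔY + cos φ·ΔZ = −(0.164135)(-0.999567)(-470.4) − (0.164135)(-0.029415)(-436.6) + (0.986438)(16.5) = -63.01 m.
1° of latitude spans πR/180 = 111195 m, so Δφ = -63.01 / 111195 × 3600 = -2.040″.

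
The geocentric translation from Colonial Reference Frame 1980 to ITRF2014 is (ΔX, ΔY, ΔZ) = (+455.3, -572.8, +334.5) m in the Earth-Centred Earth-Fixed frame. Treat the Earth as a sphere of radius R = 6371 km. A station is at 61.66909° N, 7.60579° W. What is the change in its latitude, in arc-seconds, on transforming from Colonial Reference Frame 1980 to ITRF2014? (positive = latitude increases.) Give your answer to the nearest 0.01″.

Δφ = -9.88″

sin φ = 0.880221, cos φ = 0.474563, sin λ = -0.132357, cos λ = 0.991202.
North component: ΔN = −sin φ cos λ·ΔX − sin φ sin λ·ΔY + cos φ·ΔZ = −(0.880221)(0.991202)(455.3) − (0.880221)(-0.132357)(-572.8) + (0.474563)(334.5) = -305.23 m.
1° of latitude spans πR/180 = 111195 m, so Δφ = -305.23 / 111195 × 3600 = -9.882″.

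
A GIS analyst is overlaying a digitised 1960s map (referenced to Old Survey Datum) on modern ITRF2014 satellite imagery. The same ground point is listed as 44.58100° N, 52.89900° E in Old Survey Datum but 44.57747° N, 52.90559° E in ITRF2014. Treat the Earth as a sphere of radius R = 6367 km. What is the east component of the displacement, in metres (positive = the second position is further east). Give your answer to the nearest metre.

Δφ = 44.57747° − 44.58100° = -0.00353°; Δλ = 52.90559° − 52.89900° = +0.00659°.
1° along a meridian = πR/180 = 111125 m.
ΔN = Δφ × 111125 = -392.3 m; ΔE = Δλ × 111125 × cos(44.58100°) = +0.00659 × 111125 × 0.712259 = 521.6 m.

ΔE = 522 m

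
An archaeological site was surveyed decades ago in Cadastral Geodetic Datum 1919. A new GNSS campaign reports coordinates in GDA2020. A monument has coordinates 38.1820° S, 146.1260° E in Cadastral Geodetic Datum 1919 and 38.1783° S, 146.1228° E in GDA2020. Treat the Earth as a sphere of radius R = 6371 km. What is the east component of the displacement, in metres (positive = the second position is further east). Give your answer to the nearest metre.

ΔE = -280 m

Δφ = -38.1783° − -38.1820° = +0.0037°; Δλ = 146.1228° − 146.1260° = -0.0032°.
1° along a meridian = πR/180 = 111195 m.
ΔN = Δφ × 111195 = 411.4 m; ΔE = Δλ × 111195 × cos(-38.1820°) = -0.0032 × 111195 × 0.786051 = -279.7 m.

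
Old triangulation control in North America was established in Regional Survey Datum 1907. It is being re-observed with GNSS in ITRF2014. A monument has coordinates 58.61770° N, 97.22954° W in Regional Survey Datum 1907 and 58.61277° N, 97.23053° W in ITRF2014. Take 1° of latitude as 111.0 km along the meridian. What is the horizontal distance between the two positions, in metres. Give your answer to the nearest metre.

Δφ = 58.61277° − 58.61770° = -0.00493°; Δλ = -97.23053° − -97.22954° = -0.00099°.
ΔN = Δφ × 111000 = -547.2 m; ΔE = Δλ × 111000 × cos(58.61770°) = -0.00099 × 111000 × 0.520746 = -57.2 m.
Distance = √(ΔE² + ΔN²) = √((-57.2)² + (-547.2)²) = 550.2 m.

550 m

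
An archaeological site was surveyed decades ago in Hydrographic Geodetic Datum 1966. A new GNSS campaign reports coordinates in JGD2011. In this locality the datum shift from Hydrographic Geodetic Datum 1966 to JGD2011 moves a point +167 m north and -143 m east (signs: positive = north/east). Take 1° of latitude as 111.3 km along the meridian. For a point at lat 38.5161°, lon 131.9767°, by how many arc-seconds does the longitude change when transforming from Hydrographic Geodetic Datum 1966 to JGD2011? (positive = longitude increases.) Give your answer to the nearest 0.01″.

Δλ = -5.91″

At latitude 38.5161°, cos φ = 0.782433.
1° of longitude at this latitude = 111.3 × cos φ = 87.08 km, so Δλ = -143.0 / 87084.8 = -0.0016421° = -5.911″.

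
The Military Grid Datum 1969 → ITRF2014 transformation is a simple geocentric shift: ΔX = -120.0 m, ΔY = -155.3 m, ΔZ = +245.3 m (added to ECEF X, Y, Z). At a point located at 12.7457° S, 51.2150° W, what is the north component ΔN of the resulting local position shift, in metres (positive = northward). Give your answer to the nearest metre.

ΔN = 249 m

The local north axis is (−sin φ cos λ, −sin φ sin λ, cos φ), giving ΔN = -16.584 + 26.708 + 239.256 = 249.38 m.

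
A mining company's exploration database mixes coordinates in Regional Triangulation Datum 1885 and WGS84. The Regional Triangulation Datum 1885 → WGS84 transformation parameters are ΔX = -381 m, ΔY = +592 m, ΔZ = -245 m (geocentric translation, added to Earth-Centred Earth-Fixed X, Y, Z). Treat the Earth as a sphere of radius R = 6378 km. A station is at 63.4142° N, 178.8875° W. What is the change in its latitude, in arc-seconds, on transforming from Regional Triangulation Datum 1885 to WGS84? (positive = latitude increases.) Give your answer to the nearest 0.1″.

sin φ = 0.894265, cos φ = 0.447537, sin λ = -0.019416, cos λ = -0.999812.
North component: ΔN = −sin φ cos λ·ΔX − sin φ sin λ·ΔY + cos φ·ΔZ = −(0.894265)(-0.999812)(-381) − (0.894265)(-0.019416)(592) + (0.447537)(-245) = -440.02 m.
1° of latitude spans πR/180 = 111317 m, so Δφ = -440.02 / 111317 × 3600 = -14.230″.

Δφ = -14.2″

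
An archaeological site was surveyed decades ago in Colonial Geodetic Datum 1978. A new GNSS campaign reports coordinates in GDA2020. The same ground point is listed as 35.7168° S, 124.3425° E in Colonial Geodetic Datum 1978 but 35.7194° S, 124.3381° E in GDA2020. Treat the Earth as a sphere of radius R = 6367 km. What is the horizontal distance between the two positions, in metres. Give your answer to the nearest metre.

Δφ = -35.7194° − -35.7168° = -0.0026°; Δλ = 124.3381° − 124.3425° = -0.0044°.
1° along a meridian = πR/180 = 111125 m.
ΔN = Δφ × 111125 = -288.9 m; ΔE = Δλ × 111125 × cos(-35.7168°) = -0.0044 × 111125 × 0.811912 = -397.0 m.
Distance = √(ΔE² + ΔN²) = √((-397.0)² + (-288.9)²) = 491.0 m.

491 m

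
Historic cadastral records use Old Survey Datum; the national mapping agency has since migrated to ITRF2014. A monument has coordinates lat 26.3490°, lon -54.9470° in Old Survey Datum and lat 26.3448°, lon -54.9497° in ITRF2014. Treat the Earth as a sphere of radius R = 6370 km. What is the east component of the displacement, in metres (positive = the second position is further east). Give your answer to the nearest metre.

ΔE = -269 m

Δφ = 26.3448° − 26.3490° = -0.0042°; Δλ = -54.9497° − -54.9470° = -0.0027°.
1° along a meridian = πR/180 = 111177 m.
ΔN = Δφ × 111177 = -466.9 m; ΔE = Δλ × 111177 × cos(26.3490°) = -0.0027 × 111177 × 0.896107 = -269.0 m.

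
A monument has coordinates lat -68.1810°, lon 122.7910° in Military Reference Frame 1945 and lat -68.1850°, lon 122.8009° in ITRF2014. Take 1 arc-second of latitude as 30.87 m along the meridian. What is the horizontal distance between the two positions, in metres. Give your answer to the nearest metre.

Δφ = -68.1850° − -68.1810° = -0.0040°; Δλ = 122.8009° − 122.7910° = +0.0099°.
1° of latitude = 3600 × 30.87 = 111132 m.
ΔN = Δφ × 111132 = -444.5 m; ΔE = Δλ × 111132 × cos(-68.1810°) = +0.0099 × 111132 × 0.371676 = 408.9 m.
Distance = √(ΔE² + ΔN²) = √(408.9² + (-444.5)²) = 604.0 m.

604 m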